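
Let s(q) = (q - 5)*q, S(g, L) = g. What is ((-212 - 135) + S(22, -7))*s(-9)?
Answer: -40950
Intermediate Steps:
s(q) = q*(-5 + q) (s(q) = (-5 + q)*q = q*(-5 + q))
((-212 - 135) + S(22, -7))*s(-9) = ((-212 - 135) + 22)*(-9*(-5 - 9)) = (-347 + 22)*(-9*(-14)) = -325*126 = -40950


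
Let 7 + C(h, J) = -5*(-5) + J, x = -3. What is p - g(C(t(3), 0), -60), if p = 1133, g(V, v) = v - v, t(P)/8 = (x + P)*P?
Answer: 1133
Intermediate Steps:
t(P) = 8*P*(-3 + P) (t(P) = 8*((-3 + P)*P) = 8*(P*(-3 + P)) = 8*P*(-3 + P))
C(h, J) = 18 + J (C(h, J) = -7 + (-5*(-5) + J) = -7 + (25 + J) = 18 + J)
g(V, v) = 0
p - g(C(t(3), 0), -60) = 1133 - 1*0 = 1133 + 0 = 1133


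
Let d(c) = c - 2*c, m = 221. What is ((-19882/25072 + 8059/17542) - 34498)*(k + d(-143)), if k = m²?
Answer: -23225788729937001/13744157 ≈ -1.6899e+9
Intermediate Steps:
k = 48841 (k = 221² = 48841)
d(c) = -c
((-19882/25072 + 8059/17542) - 34498)*(k + d(-143)) = ((-19882/25072 + 8059/17542) - 34498)*(48841 - 1*(-143)) = ((-19882*1/25072 + 8059*(1/17542)) - 34498)*(48841 + 143) = ((-9941/12536 + 8059/17542) - 34498)*48984 = (-36678699/109953256 - 34498)*48984 = -3793204104187/109953256*48984 = -23225788729937001/13744157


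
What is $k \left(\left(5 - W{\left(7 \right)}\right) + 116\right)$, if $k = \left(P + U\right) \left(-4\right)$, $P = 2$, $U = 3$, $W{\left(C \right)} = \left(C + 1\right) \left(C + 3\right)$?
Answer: $-820$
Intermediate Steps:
$W{\left(C \right)} = \left(1 + C\right) \left(3 + C\right)$
$k = -20$ ($k = \left(2 + 3\right) \left(-4\right) = 5 \left(-4\right) = -20$)
$k \left(\left(5 - W{\left(7 \right)}\right) + 116\right) = - 20 \left(\left(5 - \left(3 + 7^{2} + 4 \cdot 7\right)\right) + 116\right) = - 20 \left(\left(5 - \left(3 + 49 + 28\right)\right) + 116\right) = - 20 \left(\left(5 - 80\right) + 116\right) = - 20 \left(-75 + 116\right) = \left(-20\right) 41 = -820$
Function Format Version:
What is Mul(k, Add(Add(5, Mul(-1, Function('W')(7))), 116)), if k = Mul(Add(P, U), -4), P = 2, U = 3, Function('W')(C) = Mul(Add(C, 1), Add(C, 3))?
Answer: -820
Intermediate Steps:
Function('W')(C) = Mul(Add(1, C), Add(3, C))
k = -20 (k = Mul(Add(2, 3), -4) = Mul(5, -4) = -20)
Mul(k, Add(Add(5, Mul(-1, Function('W')(7))), 116)) = Mul(-20, Add(Add(5, Mul(-1, Add(3, Pow(7, 2), Mul(4, 7)))), 116)) = Mul(-20, Add(Add(5, Mul(-1, Add(3, 49, 28))), 116)) = Mul(-20, Add(Add(5, Mul(-1, 80)), 116)) = Mul(-20, Add(Add(5, -80), 116)) = Mul(-20, Add(-75, 116)) = Mul(-20, 41) = -820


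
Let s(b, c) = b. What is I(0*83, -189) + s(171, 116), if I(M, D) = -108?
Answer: 63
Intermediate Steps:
I(0*83, -189) + s(171, 116) = -108 + 171 = 63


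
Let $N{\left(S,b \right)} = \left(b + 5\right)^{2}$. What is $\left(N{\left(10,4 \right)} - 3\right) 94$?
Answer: $7332$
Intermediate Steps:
$N{\left(S,b \right)} = \left(5 + b\right)^{2}$
$\left(N{\left(10,4 \right)} - 3\right) 94 = \left(\left(5 + 4\right)^{2} - 3\right) 94 = \left(9^{2} - 3\right) 94 = \left(81 - 3\right) 94 = 78 \cdot 94 = 7332$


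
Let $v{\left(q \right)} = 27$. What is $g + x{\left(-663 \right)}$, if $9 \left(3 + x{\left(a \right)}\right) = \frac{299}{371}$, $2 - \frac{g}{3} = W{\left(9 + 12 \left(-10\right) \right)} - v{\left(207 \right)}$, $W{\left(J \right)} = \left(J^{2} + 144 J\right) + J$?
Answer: $\frac{38084933}{3339} \approx 11406.0$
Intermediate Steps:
$W{\left(J \right)} = J^{2} + 145 J$
$g = 11409$ ($g = 6 - 3 \left(\left(9 + 12 \left(-10\right)\right) \left(145 + \left(9 + 12 \left(-10\right)\right)\right) - 27\right) = 6 - 3 \left(\left(9 - 120\right) \left(145 + \left(9 - 120\right)\right) - 27\right) = 6 - 3 \left(- 111 \left(145 - 111\right) - 27\right) = 6 - 3 \left(\left(-111\right) 34 - 27\right) = 6 - 3 \left(-3774 - 27\right) = 6 - -11403 = 6 + 11403 = 11409$)
$x{\left(a \right)} = - \frac{9718}{3339}$ ($x{\left(a \right)} = -3 + \frac{299 \cdot \frac{1}{371}}{9} = -3 + \frac{1}{9} \cdot \frac{299}{371} = -3 + \frac{299}{3339} = - \frac{9718}{3339}$)
$g + x{\left(-663 \right)} = 11409 - \frac{9718}{3339} = \frac{38084933}{3339}$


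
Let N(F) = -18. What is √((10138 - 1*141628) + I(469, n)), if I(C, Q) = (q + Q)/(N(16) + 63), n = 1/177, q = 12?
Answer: I*√37074976665/531 ≈ 362.62*I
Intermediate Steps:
n = 1/177 ≈ 0.0056497
I(C, Q) = 4/15 + Q/45 (I(C, Q) = (12 + Q)/(-18 + 63) = (12 + Q)/45 = (12 + Q)*(1/45) = 4/15 + Q/45)
√((10138 - 1*141628) + I(469, n)) = √((10138 - 1*141628) + (4/15 + (1/45)*(1/177))) = √((10138 - 141628) + (4/15 + 1/7965)) = √(-131490 + 425/1593) = √(-209463145/1593) = I*√37074976665/531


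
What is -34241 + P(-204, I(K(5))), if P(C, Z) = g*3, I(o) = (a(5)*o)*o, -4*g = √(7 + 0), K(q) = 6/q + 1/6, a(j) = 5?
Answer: -34241 - 3*√7/4 ≈ -34243.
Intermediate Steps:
K(q) = ⅙ + 6/q (K(q) = 6/q + 1*(⅙) = 6/q + ⅙ = ⅙ + 6/q)
g = -√7/4 (g = -√(7 + 0)/4 = -√7/4 ≈ -0.66144)
I(o) = 5*o² (I(o) = (5*o)*o = 5*o²)
P(C, Z) = -3*√7/4 (P(C, Z) = -√7/4*3 = -3*√7/4)
-34241 + P(-204, I(K(5))) = -34241 - 3*√7/4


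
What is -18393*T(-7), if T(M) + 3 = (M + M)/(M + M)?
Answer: 36786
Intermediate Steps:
T(M) = -2 (T(M) = -3 + (M + M)/(M + M) = -3 + (2*M)/((2*M)) = -3 + (2*M)*(1/(2*M)) = -3 + 1 = -2)
-18393*T(-7) = -18393*(-2) = 36786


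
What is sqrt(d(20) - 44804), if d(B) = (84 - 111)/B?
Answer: I*sqrt(4480535)/10 ≈ 211.67*I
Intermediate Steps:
d(B) = -27/B
sqrt(d(20) - 44804) = sqrt(-27/20 - 44804) = sqrt(-896107/20) = I*sqrt(4480535)/10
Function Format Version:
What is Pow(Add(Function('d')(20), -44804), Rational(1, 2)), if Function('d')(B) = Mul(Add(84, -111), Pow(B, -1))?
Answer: Mul(Rational(1, 10), I, Pow(4480535, Rational(1, 2))) ≈ Mul(211.67, I)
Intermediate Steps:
Function('d')(B) = Mul(-27, Pow(B, -1))
Pow(Add(Function('d')(20), -44804), Rational(1, 2)) = Pow(Add(Mul(-27, Pow(20, -1)), -44804), Rational(1, 2)) = Pow(Add(Mul(-27, Rational(1, 20)), -44804), Rational(1, 2)) = Pow(Add(Rational(-27, 20), -44804), Rational(1, 2)) = Pow(Rational(-896107, 20), Rational(1, 2)) = Mul(Rational(1, 10), I, Pow(4480535, Rational(1, 2)))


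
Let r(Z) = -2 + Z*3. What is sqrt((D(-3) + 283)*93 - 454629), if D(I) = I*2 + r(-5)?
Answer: I*sqrt(430449) ≈ 656.09*I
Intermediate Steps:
r(Z) = -2 + 3*Z
D(I) = -17 + 2*I (D(I) = I*2 + (-2 + 3*(-5)) = 2*I + (-2 - 15) = 2*I - 17 = -17 + 2*I)
sqrt((D(-3) + 283)*93 - 454629) = sqrt(((-17 + 2*(-3)) + 283)*93 - 454629) = sqrt(((-17 - 6) + 283)*93 - 454629) = sqrt((-23 + 283)*93 - 454629) = sqrt(260*93 - 454629) = sqrt(24180 - 454629) = sqrt(-430449) = I*sqrt(430449)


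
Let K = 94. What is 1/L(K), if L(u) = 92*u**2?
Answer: 1/812912 ≈ 1.2301e-6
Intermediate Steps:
1/L(K) = 1/(92*94**2) = 1/(92*8836) = 1/812912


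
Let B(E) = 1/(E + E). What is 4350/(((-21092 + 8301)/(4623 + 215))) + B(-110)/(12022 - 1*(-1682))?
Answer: -63449054076791/38563330080 ≈ -1645.3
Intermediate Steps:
B(E) = 1/(2*E)
4350/(((-21092 + 8301)/(4623 + 215))) + B(-110)/(12022 - 1*(-1682)) = 4350/(((-21092 + 8301)/(4623 + 215))) + ((½)/(-110))/(12022 - 1*(-1682)) = 4350/((-12791/4838)) + ((½)*(-1/110))/(12022 + 1682) = 4350/((-12791*1/4838)) - 1/220/13704 = 4350/(-12791/4838) - 1/220*1/13704 = 4350*(-4838/12791) - 1/3014880 = -21045300/12791 - 1/3014880 = -63449054076791/38563330080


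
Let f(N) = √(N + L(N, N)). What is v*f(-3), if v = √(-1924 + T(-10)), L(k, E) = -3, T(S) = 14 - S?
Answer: -10*√114 ≈ -106.77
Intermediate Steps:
v = 10*I*√19 (v = √(-1924 + (14 - 1*(-10))) = √(-1924 + (14 + 10)) = √(-1924 + 24) = √(-1900) = 10*I*√19 ≈ 43.589*I)
f(N) = √(-3 + N) (f(N) = √(N - 3) = √(-3 + N))
v*f(-3) = (10*I*√19)*√(-3 - 3) = (10*I*√19)*√(-6) = (10*I*√19)*(I*√6) = -10*√114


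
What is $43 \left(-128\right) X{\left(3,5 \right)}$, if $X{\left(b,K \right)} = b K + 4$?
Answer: $-104576$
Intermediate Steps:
$X{\left(b,K \right)} = 4 + K b$ ($X{\left(b,K \right)} = K b + 4 = 4 + K b$)
$43 \left(-128\right) X{\left(3,5 \right)} = 43 \left(-128\right) \left(4 + 5 \cdot 3\right) = - 5504 \left(4 + 15\right) = \left(-5504\right) 19 = -104576$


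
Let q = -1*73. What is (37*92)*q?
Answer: -248492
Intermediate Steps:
q = -73
(37*92)*q = (37*92)*(-73) = 3404*(-73) = -248492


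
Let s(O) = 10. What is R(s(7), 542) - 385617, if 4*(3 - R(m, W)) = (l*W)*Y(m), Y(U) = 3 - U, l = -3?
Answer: -776919/2 ≈ -3.8846e+5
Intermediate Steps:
R(m, W) = 3 + 3*W*(3 - m)/4 (R(m, W) = 3 - (-3*W)*(3 - m)/4 = 3 - (-3)*W*(3 - m)/4 = 3 + 3*W*(3 - m)/4)
R(s(7), 542) - 385617 = (3 - ¾*542*(-3 + 10)) - 385617 = (3 - ¾*542*7) - 385617 = (3 - 5691/2) - 385617 = -5685/2 - 385617 = -776919/2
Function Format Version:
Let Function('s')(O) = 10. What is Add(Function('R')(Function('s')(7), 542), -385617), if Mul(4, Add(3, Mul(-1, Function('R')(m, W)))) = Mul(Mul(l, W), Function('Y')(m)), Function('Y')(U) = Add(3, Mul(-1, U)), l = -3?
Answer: Rational(-776919, 2) ≈ -3.8846e+5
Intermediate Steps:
Function('R')(m, W) = Add(3, Mul(Rational(3, 4), W, Add(3, Mul(-1, m)))) (Function('R')(m, W) = Add(3, Mul(Rational(-1, 4), Mul(Mul(-3, W), Add(3, Mul(-1, m))))) = Add(3, Mul(Rational(-1, 4), Mul(-3, W, Add(3, Mul(-1, m))))) = Add(3, Mul(Rational(3, 4), W, Add(3, Mul(-1, m)))))
Add(Function('R')(Function('s')(7), 542), -385617) = Add(Add(3, Mul(Rational(-3, 4), 542, Add(-3, 10))), -385617) = Add(Add(3, Mul(Rational(-3, 4), 542, 7)), -385617) = Add(Add(3, Rational(-5691, 2)), -385617) = Add(Rational(-5685, 2), -385617) = Rational(-776919, 2)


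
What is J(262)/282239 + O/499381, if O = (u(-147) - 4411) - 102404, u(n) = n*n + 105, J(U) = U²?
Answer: 10260688225/140944794059 ≈ 0.072799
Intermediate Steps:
u(n) = 105 + n² (u(n) = n² + 105 = 105 + n²)
O = -85101 (O = ((105 + (-147)²) - 4411) - 102404 = ((105 + 21609) - 4411) - 102404 = (21714 - 4411) - 102404 = 17303 - 102404 = -85101)
J(262)/282239 + O/499381 = 262²/282239 - 85101/499381 = 68644*(1/282239) - 85101*1/499381 = 68644/282239 - 85101/499381 = 10260688225/140944794059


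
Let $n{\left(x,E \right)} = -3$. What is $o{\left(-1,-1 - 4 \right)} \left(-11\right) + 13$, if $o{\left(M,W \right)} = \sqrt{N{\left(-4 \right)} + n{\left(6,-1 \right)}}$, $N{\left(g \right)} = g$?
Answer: $13 - 11 i \sqrt{7} \approx 13.0 - 29.103 i$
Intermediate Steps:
$o{\left(M,W \right)} = i \sqrt{7}$ ($o{\left(M,W \right)} = \sqrt{-4 - 3} = \sqrt{-7} = i \sqrt{7}$)
$o{\left(-1,-1 - 4 \right)} \left(-11\right) + 13 = i \sqrt{7} \left(-11\right) + 13 = - 11 i \sqrt{7} + 13 = 13 - 11 i \sqrt{7}$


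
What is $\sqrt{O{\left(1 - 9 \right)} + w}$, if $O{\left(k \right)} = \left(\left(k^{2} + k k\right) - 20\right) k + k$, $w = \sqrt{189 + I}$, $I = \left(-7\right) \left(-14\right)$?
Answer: $\sqrt{-872 + \sqrt{287}} \approx 29.241 i$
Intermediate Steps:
$I = 98$
$w = \sqrt{287}$ ($w = \sqrt{189 + 98} = \sqrt{287} \approx 16.941$)
$O{\left(k \right)} = k + k \left(-20 + 2 k^{2}\right)$ ($O{\left(k \right)} = \left(\left(k^{2} + k^{2}\right) - 20\right) k + k = \left(2 k^{2} - 20\right) k + k = \left(-20 + 2 k^{2}\right) k + k = k \left(-20 + 2 k^{2}\right) + k = k + k \left(-20 + 2 k^{2}\right)$)
$\sqrt{O{\left(1 - 9 \right)} + w} = \sqrt{\left(1 - 9\right) \left(-19 + 2 \left(1 - 9\right)^{2}\right) + \sqrt{287}} = \sqrt{- 8 \left(-19 + 2 \left(-8\right)^{2}\right) + \sqrt{287}} = \sqrt{- 8 \left(-19 + 2 \cdot 64\right) + \sqrt{287}} = \sqrt{- 8 \left(-19 + 128\right) + \sqrt{287}} = \sqrt{\left(-8\right) 109 + \sqrt{287}} = \sqrt{-872 + \sqrt{287}}$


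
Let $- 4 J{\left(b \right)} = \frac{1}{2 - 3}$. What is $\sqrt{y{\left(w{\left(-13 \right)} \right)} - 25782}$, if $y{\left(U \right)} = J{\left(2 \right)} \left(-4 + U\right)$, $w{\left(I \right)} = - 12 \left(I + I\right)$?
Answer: $i \sqrt{25705} \approx 160.33 i$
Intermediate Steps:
$w{\left(I \right)} = - 24 I$ ($w{\left(I \right)} = - 12 \cdot 2 I = - 24 I$)
$J{\left(b \right)} = \frac{1}{4}$ ($J{\left(b \right)} = - \frac{1}{4 \left(2 - 3\right)} = - \frac{1}{4 \left(-1\right)} = \left(- \frac{1}{4}\right) \left(-1\right) = \frac{1}{4}$)
$y{\left(U \right)} = -1 + \frac{U}{4}$ ($y{\left(U \right)} = \frac{-4 + U}{4} = -1 + \frac{U}{4}$)
$\sqrt{y{\left(w{\left(-13 \right)} \right)} - 25782} = \sqrt{\left(-1 + \frac{\left(-24\right) \left(-13\right)}{4}\right) - 25782} = \sqrt{\left(-1 + \frac{1}{4} \cdot 312\right) - 25782} = \sqrt{\left(-1 + 78\right) - 25782} = \sqrt{77 - 25782} = \sqrt{-25705} = i \sqrt{25705}$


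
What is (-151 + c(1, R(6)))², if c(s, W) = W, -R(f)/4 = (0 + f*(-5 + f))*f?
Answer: 87025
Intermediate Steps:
R(f) = -4*f²*(-5 + f) (R(f) = -4*(0 + f*(-5 + f))*f = -4*f*(-5 + f)*f = -4*f²*(-5 + f))
(-151 + c(1, R(6)))² = (-151 + 4*6²*(5 - 1*6))² = (-151 + 4*36*(5 - 6))² = (-151 + 4*36*(-1))² = (-151 - 144)² = (-295)² = 87025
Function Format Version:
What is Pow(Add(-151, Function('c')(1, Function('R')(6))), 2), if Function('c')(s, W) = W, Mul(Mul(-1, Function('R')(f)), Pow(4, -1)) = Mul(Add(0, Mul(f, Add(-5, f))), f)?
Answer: 87025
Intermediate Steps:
Function('R')(f) = Mul(-4, Pow(f, 2), Add(-5, f)) (Function('R')(f) = Mul(-4, Mul(Add(0, Mul(f, Add(-5, f))), f)) = Mul(-4, Mul(Mul(f, Add(-5, f)), f)) = Mul(-4, Mul(Pow(f, 2), Add(-5, f))) = Mul(-4, Pow(f, 2), Add(-5, f)))
Pow(Add(-151, Function('c')(1, Function('R')(6))), 2) = Pow(Add(-151, Mul(4, Pow(6, 2), Add(5, Mul(-1, 6)))), 2) = Pow(Add(-151, Mul(4, 36, Add(5, -6))), 2) = Pow(Add(-151, Mul(4, 36, -1)), 2) = Pow(Add(-151, -144), 2) = Pow(-295, 2) = 87025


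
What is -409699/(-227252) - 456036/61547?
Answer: -78419348719/13986678844 ≈ -5.6067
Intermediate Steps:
-409699/(-227252) - 456036/61547 = -409699*(-1/227252) - 456036*1/61547 = 409699/227252 - 456036/61547 = -78419348719/13986678844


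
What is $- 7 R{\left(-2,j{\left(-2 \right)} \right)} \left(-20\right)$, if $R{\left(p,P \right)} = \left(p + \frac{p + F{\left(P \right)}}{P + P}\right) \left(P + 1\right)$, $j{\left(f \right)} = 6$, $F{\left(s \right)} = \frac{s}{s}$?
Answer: $- \frac{6125}{3} \approx -2041.7$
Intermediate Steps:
$F{\left(s \right)} = 1$
$R{\left(p,P \right)} = \left(1 + P\right) \left(p + \frac{1 + p}{2 P}\right)$ ($R{\left(p,P \right)} = \left(p + \frac{p + 1}{P + P}\right) \left(P + 1\right) = \left(p + \frac{1 + p}{2 P}\right) \left(1 + P\right) = \left(1 + P\right) \left(p + \frac{1 + p}{2 P}\right)$)
$- 7 R{\left(-2,j{\left(-2 \right)} \right)} \left(-20\right) = - 7 \frac{1 - 2 + 6 \left(1 + 3 \left(-2\right) + 2 \cdot 6 \left(-2\right)\right)}{2 \cdot 6} \left(-20\right) = - 7 \cdot \frac{1}{2} \cdot \frac{1}{6} \left(1 - 2 + 6 \left(1 - 6 - 24\right)\right) \left(-20\right) = - 7 \cdot \frac{1}{2} \cdot \frac{1}{6} \left(1 - 2 + 6 \left(-29\right)\right) \left(-20\right) = - 7 \cdot \frac{1}{2} \cdot \frac{1}{6} \left(1 - 2 - 174\right) \left(-20\right) = - 7 \cdot \frac{1}{2} \cdot \frac{1}{6} \left(-175\right) \left(-20\right) = \left(-7\right) \left(- \frac{175}{12}\right) \left(-20\right) = \frac{1225}{12} \left(-20\right) = - \frac{6125}{3}$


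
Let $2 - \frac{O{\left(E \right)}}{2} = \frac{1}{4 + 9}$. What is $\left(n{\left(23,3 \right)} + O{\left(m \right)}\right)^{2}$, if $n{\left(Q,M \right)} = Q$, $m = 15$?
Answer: $\frac{121801}{169} \approx 720.72$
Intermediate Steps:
$O{\left(E \right)} = \frac{50}{13}$ ($O{\left(E \right)} = 4 - \frac{2}{4 + 9} = 4 - \frac{2}{13} = \frac{50}{13}$)
$\left(n{\left(23,3 \right)} + O{\left(m \right)}\right)^{2} = \left(23 + \frac{50}{13}\right)^{2} = \left(\frac{349}{13}\right)^{2} = \frac{121801}{169}$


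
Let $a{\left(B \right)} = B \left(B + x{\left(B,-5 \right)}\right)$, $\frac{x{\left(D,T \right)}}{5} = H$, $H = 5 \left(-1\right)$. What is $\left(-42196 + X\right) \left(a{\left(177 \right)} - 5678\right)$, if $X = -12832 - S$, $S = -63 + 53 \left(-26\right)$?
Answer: $-1137437662$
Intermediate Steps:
$S = -1441$ ($S = -63 - 1378 = -1441$)
$H = -5$
$x{\left(D,T \right)} = -25$ ($x{\left(D,T \right)} = 5 \left(-5\right) = -25$)
$a{\left(B \right)} = B \left(-25 + B\right)$ ($a{\left(B \right)} = B \left(B - 25\right) = B \left(-25 + B\right)$)
$X = -11391$ ($X = -12832 - -1441 = -12832 + 1441 = -11391$)
$\left(-42196 + X\right) \left(a{\left(177 \right)} - 5678\right) = \left(-42196 - 11391\right) \left(177 \left(-25 + 177\right) - 5678\right) = - 53587 \left(177 \cdot 152 - 5678\right) = - 53587 \left(26904 - 5678\right) = \left(-53587\right) 21226 = -1137437662$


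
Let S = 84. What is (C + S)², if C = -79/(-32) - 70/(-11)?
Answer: 1067786329/123904 ≈ 8617.8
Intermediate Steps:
C = 3109/352 (C = -79*(-1/32) - 70*(-1/11) = 79/32 + 70/11 = 3109/352 ≈ 8.8324)
(C + S)² = (3109/352 + 84)² = (32677/352)² = 1067786329/123904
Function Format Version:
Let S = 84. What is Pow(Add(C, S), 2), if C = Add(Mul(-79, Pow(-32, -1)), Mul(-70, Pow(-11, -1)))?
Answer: Rational(1067786329, 123904) ≈ 8617.8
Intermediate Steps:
C = Rational(3109, 352) (C = Add(Mul(-79, Rational(-1, 32)), Mul(-70, Rational(-1, 11))) = Add(Rational(79, 32), Rational(70, 11)) = Rational(3109, 352) ≈ 8.8324)
Pow(Add(C, S), 2) = Pow(Add(Rational(3109, 352), 84), 2) = Pow(Rational(32677, 352), 2) = Rational(1067786329, 123904)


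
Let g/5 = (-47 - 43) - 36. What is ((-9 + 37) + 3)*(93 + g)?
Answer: -16647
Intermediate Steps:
g = -630 (g = 5*((-47 - 43) - 36) = 5*(-90 - 36) = 5*(-126) = -630)
((-9 + 37) + 3)*(93 + g) = ((-9 + 37) + 3)*(93 - 630) = (28 + 3)*(-537) = 31*(-537) = -16647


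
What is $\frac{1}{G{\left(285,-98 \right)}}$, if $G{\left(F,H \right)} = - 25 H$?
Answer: $\frac{1}{2450} \approx 0.00040816$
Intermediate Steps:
$\frac{1}{G{\left(285,-98 \right)}} = \frac{1}{\left(-25\right) \left(-98\right)} = \frac{1}{2450}$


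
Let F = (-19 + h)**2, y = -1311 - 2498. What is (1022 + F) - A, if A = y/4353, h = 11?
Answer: 4731167/4353 ≈ 1086.9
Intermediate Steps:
y = -3809
A = -3809/4353 ≈ -0.87503
F = 64 (F = (-19 + 11)**2 = (-8)**2 = 64)
(1022 + F) - A = (1022 + 64) - 1*(-3809/4353) = 1086 + 3809/4353 = 4731167/4353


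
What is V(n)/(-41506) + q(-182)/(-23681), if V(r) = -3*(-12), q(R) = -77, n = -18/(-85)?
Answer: 167389/70207399 ≈ 0.0023842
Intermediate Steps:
n = 18/85 (n = -18*(-1/85) = 18/85 ≈ 0.21176)
V(r) = 36
V(n)/(-41506) + q(-182)/(-23681) = 36/(-41506) - 77/(-23681) = 36*(-1/41506) - 77*(-1/23681) = -18/20753 + 11/3383 = 167389/70207399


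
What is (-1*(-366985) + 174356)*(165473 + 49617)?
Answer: 116437035690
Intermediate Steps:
(-1*(-366985) + 174356)*(165473 + 49617) = (366985 + 174356)*215090 = 541341*215090 = 116437035690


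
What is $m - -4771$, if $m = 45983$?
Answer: $50754$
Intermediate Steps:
$m - -4771 = 45983 - -4771 = 45983 + 4771 = 50754$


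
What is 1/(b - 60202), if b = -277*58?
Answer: -1/76268 ≈ -1.3112e-5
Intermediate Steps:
b = -16066
1/(b - 60202) = 1/(-16066 - 60202) = 1/(-76268) = -1/76268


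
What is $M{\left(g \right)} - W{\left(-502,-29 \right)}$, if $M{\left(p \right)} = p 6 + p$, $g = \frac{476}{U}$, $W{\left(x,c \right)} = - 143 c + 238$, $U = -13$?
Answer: $- \frac{60337}{13} \approx -4641.3$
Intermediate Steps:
$W{\left(x,c \right)} = 238 - 143 c$
$g = - \frac{476}{13}$ ($g = \frac{476}{-13} = 476 \left(- \frac{1}{13}\right) = - \frac{476}{13} \approx -36.615$)
$M{\left(p \right)} = 7 p$ ($M{\left(p \right)} = 6 p + p = 7 p$)
$M{\left(g \right)} - W{\left(-502,-29 \right)} = 7 \left(- \frac{476}{13}\right) - \left(238 - -4147\right) = - \frac{3332}{13} - \left(238 + 4147\right) = - \frac{3332}{13} - 4385 = - \frac{60337}{13}$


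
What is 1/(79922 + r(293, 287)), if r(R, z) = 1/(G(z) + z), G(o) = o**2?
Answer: 82656/6606032833 ≈ 1.2512e-5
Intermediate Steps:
r(R, z) = 1/(z + z**2) (r(R, z) = 1/(z**2 + z) = 1/(z + z**2))
1/(79922 + r(293, 287)) = 1/(79922 + 1/(287*(1 + 287))) = 1/(79922 + (1/287)/288) = 1/(79922 + (1/287)*(1/288)) = 1/(79922 + 1/82656) = 1/(6606032833/82656) = 82656/6606032833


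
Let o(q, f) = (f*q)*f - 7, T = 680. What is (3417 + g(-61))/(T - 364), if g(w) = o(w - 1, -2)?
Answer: 1581/158 ≈ 10.006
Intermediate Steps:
o(q, f) = -7 + q*f² (o(q, f) = q*f² - 7 = -7 + q*f²)
g(w) = -11 + 4*w (g(w) = -7 + (w - 1)*(-2)² = -7 + (-1 + w)*4 = -7 + (-4 + 4*w) = -11 + 4*w)
(3417 + g(-61))/(T - 364) = (3417 + (-11 + 4*(-61)))/(680 - 364) = (3417 + (-11 - 244))/316 = (3417 - 255)*(1/316) = 3162*(1/316) = 1581/158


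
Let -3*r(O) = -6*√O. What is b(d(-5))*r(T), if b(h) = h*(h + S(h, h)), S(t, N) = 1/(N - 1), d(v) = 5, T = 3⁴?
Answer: 945/2 ≈ 472.50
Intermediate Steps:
T = 81
S(t, N) = 1/(-1 + N)
b(h) = h*(h + 1/(-1 + h))
r(O) = 2*√O (r(O) = -(-2)*√O = 2*√O)
b(d(-5))*r(T) = (5*(1 + 5*(-1 + 5))/(-1 + 5))*(2*√81) = (5*(1 + 5*4)/4)*(2*9) = (5*(¼)*(1 + 20))*18 = (5*(¼)*21)*18 = (105/4)*18 = 945/2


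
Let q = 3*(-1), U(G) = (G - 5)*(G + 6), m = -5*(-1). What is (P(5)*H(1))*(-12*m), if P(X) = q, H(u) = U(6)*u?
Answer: 2160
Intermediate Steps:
m = 5
U(G) = (-5 + G)*(6 + G)
H(u) = 12*u (H(u) = (-30 + 6 + 6**2)*u = (-30 + 6 + 36)*u = 12*u)
q = -3
P(X) = -3
(P(5)*H(1))*(-12*m) = (-36)*(-12*5) = -3*12*(-60) = -36*(-60) = 2160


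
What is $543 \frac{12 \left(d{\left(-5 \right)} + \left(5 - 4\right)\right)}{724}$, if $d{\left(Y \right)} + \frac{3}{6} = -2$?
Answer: $- \frac{27}{2} \approx -13.5$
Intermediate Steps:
$d{\left(Y \right)} = - \frac{5}{2}$ ($d{\left(Y \right)} = - \frac{1}{2} - 2 = - \frac{5}{2}$)
$543 \frac{12 \left(d{\left(-5 \right)} + \left(5 - 4\right)\right)}{724} = 543 \frac{12 \left(- \frac{5}{2} + \left(5 - 4\right)\right)}{724} = 543 \cdot 12 \left(- \frac{5}{2} + \left(5 - 4\right)\right) \frac{1}{724} = 543 \cdot 12 \left(- \frac{5}{2} + 1\right) \frac{1}{724} = 543 \cdot 12 \left(- \frac{3}{2}\right) \frac{1}{724} = 543 \left(\left(-18\right) \frac{1}{724}\right) = 543 \left(- \frac{9}{362}\right) = - \frac{27}{2}$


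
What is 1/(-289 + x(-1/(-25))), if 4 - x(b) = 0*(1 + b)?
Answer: -1/285 ≈ -0.0035088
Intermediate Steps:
x(b) = 4 (x(b) = 4 - 0*(1 + b) = 4 - 1*0 = 4 + 0 = 4)
1/(-289 + x(-1/(-25))) = 1/(-289 + 4) = 1/(-285) = -1/285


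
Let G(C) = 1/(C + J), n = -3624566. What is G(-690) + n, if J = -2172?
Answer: -10373507893/2862 ≈ -3.6246e+6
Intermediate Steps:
G(C) = 1/(-2172 + C) (G(C) = 1/(C - 2172) = 1/(-2172 + C))
G(-690) + n = 1/(-2172 - 690) - 3624566 = 1/(-2862) - 3624566 = -1/2862 - 3624566 = -10373507893/2862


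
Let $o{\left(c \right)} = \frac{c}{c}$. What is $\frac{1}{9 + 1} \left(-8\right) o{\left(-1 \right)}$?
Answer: $- \frac{4}{5} \approx -0.8$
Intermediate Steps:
$o{\left(c \right)} = 1$
$\frac{1}{9 + 1} \left(-8\right) o{\left(-1 \right)} = \frac{1}{9 + 1} \left(-8\right) 1 = \frac{1}{10} \left(-8\right) 1 = \left(- \frac{4}{5}\right) 1 = - \frac{4}{5}$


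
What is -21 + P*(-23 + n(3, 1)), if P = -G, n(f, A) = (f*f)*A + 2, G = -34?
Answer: -429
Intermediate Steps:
n(f, A) = 2 + A*f² (n(f, A) = f²*A + 2 = A*f² + 2 = 2 + A*f²)
P = 34 (P = -1*(-34) = 34)
-21 + P*(-23 + n(3, 1)) = -21 + 34*(-23 + (2 + 1*3²)) = -21 + 34*(-23 + (2 + 1*9)) = -21 + 34*(-23 + (2 + 9)) = -21 + 34*(-23 + 11) = -21 + 34*(-12) = -21 - 408 = -429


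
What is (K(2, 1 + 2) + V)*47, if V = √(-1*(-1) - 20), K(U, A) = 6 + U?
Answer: 376 + 47*I*√19 ≈ 376.0 + 204.87*I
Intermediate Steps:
V = I*√19 (V = √(1 - 20) = √(-19) = I*√19 ≈ 4.3589*I)
(K(2, 1 + 2) + V)*47 = ((6 + 2) + I*√19)*47 = (8 + I*√19)*47 = 376 + 47*I*√19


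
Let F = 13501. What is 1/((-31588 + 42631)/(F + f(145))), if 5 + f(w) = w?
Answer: 4547/3681 ≈ 1.2353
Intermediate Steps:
f(w) = -5 + w
1/((-31588 + 42631)/(F + f(145))) = 1/((-31588 + 42631)/(13501 + (-5 + 145))) = 1/(11043/(13501 + 140)) = 1/(11043/13641) = 1/(11043*(1/13641)) = 1/(3681/4547) = 4547/3681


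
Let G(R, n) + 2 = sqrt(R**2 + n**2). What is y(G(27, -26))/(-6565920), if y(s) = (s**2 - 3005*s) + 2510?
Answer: -9929/6565920 + 1003*sqrt(1405)/2188640 ≈ 0.015666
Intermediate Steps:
G(R, n) = -2 + sqrt(R**2 + n**2)
y(s) = 2510 + s**2 - 3005*s
y(G(27, -26))/(-6565920) = (2510 + (-2 + sqrt(27**2 + (-26)**2))**2 - 3005*(-2 + sqrt(27**2 + (-26)**2)))/(-6565920) = (2510 + (-2 + sqrt(729 + 676))**2 - 3005*(-2 + sqrt(729 + 676)))*(-1/6565920) = (2510 + (-2 + sqrt(1405))**2 - 3005*(-2 + sqrt(1405)))*(-1/6565920) = (2510 + (-2 + sqrt(1405))**2 + (6010 - 3005*sqrt(1405)))*(-1/6565920) = (8520 + (-2 + sqrt(1405))**2 - 3005*sqrt(1405))*(-1/6565920) = -71/54716 - (-2 + sqrt(1405))**2/6565920 + 601*sqrt(1405)/1313184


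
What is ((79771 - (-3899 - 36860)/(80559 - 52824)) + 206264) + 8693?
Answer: 8174321839/27735 ≈ 2.9473e+5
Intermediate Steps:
((79771 - (-3899 - 36860)/(80559 - 52824)) + 206264) + 8693 = ((79771 - (-40759)/27735) + 206264) + 8693 = ((79771 - 1*(-40759/27735)) + 206264) + 8693 = ((79771 + 40759/27735) + 206264) + 8693 = (2212489444/27735 + 206264) + 8693 = 7933221484/27735 + 8693 = 8174321839/27735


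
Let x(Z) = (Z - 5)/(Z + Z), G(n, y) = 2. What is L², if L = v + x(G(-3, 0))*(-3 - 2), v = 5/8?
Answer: 1225/64 ≈ 19.141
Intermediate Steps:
v = 5/8 (v = 5*(⅛) = 5/8 ≈ 0.62500)
x(Z) = (-5 + Z)/(2*Z) (x(Z) = (-5 + Z)/((2*Z)) = (-5 + Z)*(1/(2*Z)) = (-5 + Z)/(2*Z))
L = 35/8 (L = 5/8 + ((½)*(-5 + 2)/2)*(-3 - 2) = 5/8 + ((½)*(½)*(-3))*(-5) = 5/8 - ¾*(-5) = 5/8 + 15/4 = 35/8 ≈ 4.3750)
L² = (35/8)² = 1225/64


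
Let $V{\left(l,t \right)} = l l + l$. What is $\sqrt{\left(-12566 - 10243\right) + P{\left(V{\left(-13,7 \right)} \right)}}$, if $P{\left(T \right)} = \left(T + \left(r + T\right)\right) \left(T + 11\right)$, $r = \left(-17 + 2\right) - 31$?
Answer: $\sqrt{21613} \approx 147.01$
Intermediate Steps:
$r = -46$ ($r = -15 - 31 = -46$)
$V{\left(l,t \right)} = l + l^{2}$ ($V{\left(l,t \right)} = l^{2} + l = l + l^{2}$)
$P{\left(T \right)} = \left(-46 + 2 T\right) \left(11 + T\right)$ ($P{\left(T \right)} = \left(T + \left(-46 + T\right)\right) \left(T + 11\right) = \left(-46 + 2 T\right) \left(11 + T\right)$)
$\sqrt{\left(-12566 - 10243\right) + P{\left(V{\left(-13,7 \right)} \right)}} = \sqrt{\left(-12566 - 10243\right) - \left(506 - 2 \cdot 169 \left(1 - 13\right)^{2} + 24 \left(-13\right) \left(1 - 13\right)\right)} = \sqrt{-22809 - \left(506 - 48672 + 24 \left(-13\right) \left(-12\right)\right)} = \sqrt{-22809 - \left(4250 - 48672\right)} = \sqrt{-22809 - -44422} = \sqrt{-22809 + 44422} = \sqrt{21613}$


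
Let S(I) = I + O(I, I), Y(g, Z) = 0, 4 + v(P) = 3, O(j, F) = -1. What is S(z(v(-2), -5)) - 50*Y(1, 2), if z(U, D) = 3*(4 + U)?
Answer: 8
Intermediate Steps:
v(P) = -1 (v(P) = -4 + 3 = -1)
z(U, D) = 12 + 3*U
S(I) = -1 + I (S(I) = I - 1 = -1 + I)
S(z(v(-2), -5)) - 50*Y(1, 2) = (-1 + (12 + 3*(-1))) - 50*0 = (-1 + (12 - 3)) + 0 = (-1 + 9) + 0 = 8 + 0 = 8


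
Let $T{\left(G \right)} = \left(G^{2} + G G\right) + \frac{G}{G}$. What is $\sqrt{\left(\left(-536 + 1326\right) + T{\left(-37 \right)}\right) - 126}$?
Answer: $\sqrt{3403} \approx 58.335$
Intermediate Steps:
$T{\left(G \right)} = 1 + 2 G^{2}$ ($T{\left(G \right)} = \left(G^{2} + G^{2}\right) + 1 = 2 G^{2} + 1 = 1 + 2 G^{2}$)
$\sqrt{\left(\left(-536 + 1326\right) + T{\left(-37 \right)}\right) - 126} = \sqrt{\left(\left(-536 + 1326\right) + \left(1 + 2 \left(-37\right)^{2}\right)\right) - 126} = \sqrt{\left(790 + \left(1 + 2 \cdot 1369\right)\right) - 126} = \sqrt{\left(790 + \left(1 + 2738\right)\right) - 126} = \sqrt{\left(790 + 2739\right) - 126} = \sqrt{3529 - 126} = \sqrt{3403}$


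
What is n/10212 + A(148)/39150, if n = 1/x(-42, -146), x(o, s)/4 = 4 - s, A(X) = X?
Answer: 403051/106613280 ≈ 0.0037805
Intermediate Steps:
x(o, s) = 16 - 4*s (x(o, s) = 4*(4 - s) = 16 - 4*s)
n = 1/600 (n = 1/(16 - 4*(-146)) = 1/(16 + 584) = 1/600 ≈ 0.0016667)
n/10212 + A(148)/39150 = (1/600)/10212 + 148/39150 = (1/600)*(1/10212) + 148*(1/39150) = 1/6127200 + 74/19575 = 403051/106613280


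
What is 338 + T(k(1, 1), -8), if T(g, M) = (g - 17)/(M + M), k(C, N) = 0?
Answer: 5425/16 ≈ 339.06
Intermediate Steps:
T(g, M) = (-17 + g)/(2*M) (T(g, M) = (-17 + g)/((2*M)) = (-17 + g)*(1/(2*M)) = (-17 + g)/(2*M))
338 + T(k(1, 1), -8) = 338 + (1/2)*(-17 + 0)/(-8) = 338 + (1/2)*(-1/8)*(-17) = 338 + 17/16 = 5425/16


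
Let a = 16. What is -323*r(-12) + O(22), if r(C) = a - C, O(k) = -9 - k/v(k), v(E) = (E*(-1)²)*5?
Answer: -45266/5 ≈ -9053.2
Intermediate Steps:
v(E) = 5*E (v(E) = (E*1)*5 = E*5 = 5*E)
O(k) = -46/5 (O(k) = -9 - k/(5*k) = -9 - k*1/(5*k) = -9 - 1*⅕ = -9 - ⅕ = -46/5)
r(C) = 16 - C
-323*r(-12) + O(22) = -323*(16 - 1*(-12)) - 46/5 = -323*(16 + 12) - 46/5 = -323*28 - 46/5 = -9044 - 46/5 = -45266/5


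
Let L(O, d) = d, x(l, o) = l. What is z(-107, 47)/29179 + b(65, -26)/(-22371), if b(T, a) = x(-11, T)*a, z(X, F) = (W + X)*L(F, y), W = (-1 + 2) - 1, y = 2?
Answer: -13132588/652763409 ≈ -0.020118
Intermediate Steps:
W = 0 (W = 1 - 1 = 0)
z(X, F) = 2*X (z(X, F) = (0 + X)*2 = X*2 = 2*X)
b(T, a) = -11*a
z(-107, 47)/29179 + b(65, -26)/(-22371) = (2*(-107))/29179 - 11*(-26)/(-22371) = -214*1/29179 + 286*(-1/22371) = -214/29179 - 286/22371 = -13132588/652763409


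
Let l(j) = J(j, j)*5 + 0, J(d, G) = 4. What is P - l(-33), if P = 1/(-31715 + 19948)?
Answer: -235341/11767 ≈ -20.000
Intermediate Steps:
P = -1/11767 (P = 1/(-11767) = -1/11767 ≈ -8.4983e-5)
l(j) = 20 (l(j) = 4*5 + 0 = 20 + 0 = 20)
P - l(-33) = -1/11767 - 1*20 = -1/11767 - 20 = -235341/11767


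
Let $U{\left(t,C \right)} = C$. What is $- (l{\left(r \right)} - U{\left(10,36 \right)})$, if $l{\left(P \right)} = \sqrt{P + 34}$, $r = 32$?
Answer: $36 - \sqrt{66} \approx 27.876$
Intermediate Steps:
$l{\left(P \right)} = \sqrt{34 + P}$
$- (l{\left(r \right)} - U{\left(10,36 \right)}) = - (\sqrt{34 + 32} - 36) = - (\sqrt{66} - 36) = - (-36 + \sqrt{66}) = 36 - \sqrt{66}$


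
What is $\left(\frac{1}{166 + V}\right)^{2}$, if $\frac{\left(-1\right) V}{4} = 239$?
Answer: $\frac{1}{624100} \approx 1.6023 \cdot 10^{-6}$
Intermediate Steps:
$V = -956$ ($V = \left(-4\right) 239 = -956$)
$\left(\frac{1}{166 + V}\right)^{2} = \left(\frac{1}{166 - 956}\right)^{2} = \left(\frac{1}{-790}\right)^{2} = \left(- \frac{1}{790}\right)^{2} = \frac{1}{624100}$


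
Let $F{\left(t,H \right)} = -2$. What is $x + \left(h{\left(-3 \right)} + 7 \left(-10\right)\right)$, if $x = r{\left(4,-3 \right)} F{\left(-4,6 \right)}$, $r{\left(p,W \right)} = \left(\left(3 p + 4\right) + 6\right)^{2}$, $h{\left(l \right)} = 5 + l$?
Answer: $-1036$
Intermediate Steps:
$r{\left(p,W \right)} = \left(10 + 3 p\right)^{2}$ ($r{\left(p,W \right)} = \left(\left(4 + 3 p\right) + 6\right)^{2} = \left(10 + 3 p\right)^{2}$)
$x = -968$ ($x = \left(10 + 3 \cdot 4\right)^{2} \left(-2\right) = \left(10 + 12\right)^{2} \left(-2\right) = 22^{2} \left(-2\right) = 484 \left(-2\right) = -968$)
$x + \left(h{\left(-3 \right)} + 7 \left(-10\right)\right) = -968 + \left(\left(5 - 3\right) + 7 \left(-10\right)\right) = -968 + \left(2 - 70\right) = -968 - 68 = -1036$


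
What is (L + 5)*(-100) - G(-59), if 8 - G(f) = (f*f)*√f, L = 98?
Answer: -10308 + 3481*I*√59 ≈ -10308.0 + 26738.0*I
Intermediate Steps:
G(f) = 8 - f^(5/2) (G(f) = 8 - f*f*√f = 8 - f²*√f = 8 - f^(5/2))
(L + 5)*(-100) - G(-59) = (98 + 5)*(-100) - (8 - (-59)^(5/2)) = 103*(-100) - (8 - 3481*I*√59) = -10300 - (8 - 3481*I*√59) = -10300 + (-8 + 3481*I*√59) = -10308 + 3481*I*√59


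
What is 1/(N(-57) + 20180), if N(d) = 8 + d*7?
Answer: 1/19789 ≈ 5.0533e-5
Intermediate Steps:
N(d) = 8 + 7*d
1/(N(-57) + 20180) = 1/((8 + 7*(-57)) + 20180) = 1/((8 - 399) + 20180) = 1/(-391 + 20180) = 1/19789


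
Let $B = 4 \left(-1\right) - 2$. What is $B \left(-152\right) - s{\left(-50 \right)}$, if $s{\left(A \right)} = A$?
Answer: $962$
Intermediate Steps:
$B = -6$ ($B = -4 - 2 = -6$)
$B \left(-152\right) - s{\left(-50 \right)} = \left(-6\right) \left(-152\right) - -50 = 912 + 50 = 962$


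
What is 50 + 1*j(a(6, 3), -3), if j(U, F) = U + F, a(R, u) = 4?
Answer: 51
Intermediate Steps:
j(U, F) = F + U
50 + 1*j(a(6, 3), -3) = 50 + 1*(-3 + 4) = 50 + 1*1 = 50 + 1 = 51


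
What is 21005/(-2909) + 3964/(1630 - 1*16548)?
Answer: -162441933/21698231 ≈ -7.4864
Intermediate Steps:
21005/(-2909) + 3964/(1630 - 1*16548) = 21005*(-1/2909) + 3964/(1630 - 16548) = -21005/2909 + 3964/(-14918) = -21005/2909 + 3964*(-1/14918) = -21005/2909 - 1982/7459 = -162441933/21698231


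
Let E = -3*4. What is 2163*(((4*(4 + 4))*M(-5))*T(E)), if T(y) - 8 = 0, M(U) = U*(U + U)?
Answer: 27686400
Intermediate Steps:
M(U) = 2*U**2 (M(U) = U*(2*U) = 2*U**2)
E = -12
T(y) = 8 (T(y) = 8 + 0 = 8)
2163*(((4*(4 + 4))*M(-5))*T(E)) = 2163*(((4*(4 + 4))*(2*(-5)**2))*8) = 2163*(((4*8)*(2*25))*8) = 2163*((32*50)*8) = 2163*(1600*8) = 2163*12800 = 27686400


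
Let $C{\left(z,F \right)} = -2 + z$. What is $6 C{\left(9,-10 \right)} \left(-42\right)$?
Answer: $-1764$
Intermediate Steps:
$6 C{\left(9,-10 \right)} \left(-42\right) = 6 \left(-2 + 9\right) \left(-42\right) = 6 \cdot 7 \left(-42\right) = 42 \left(-42\right) = -1764$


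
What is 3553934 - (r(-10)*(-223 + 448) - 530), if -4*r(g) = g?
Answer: 7107803/2 ≈ 3.5539e+6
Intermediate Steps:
r(g) = -g/4
3553934 - (r(-10)*(-223 + 448) - 530) = 3553934 - ((-¼*(-10))*(-223 + 448) - 530) = 3553934 - ((5/2)*225 - 530) = 3553934 - (1125/2 - 530) = 3553934 - 1*65/2 = 3553934 - 65/2 = 7107803/2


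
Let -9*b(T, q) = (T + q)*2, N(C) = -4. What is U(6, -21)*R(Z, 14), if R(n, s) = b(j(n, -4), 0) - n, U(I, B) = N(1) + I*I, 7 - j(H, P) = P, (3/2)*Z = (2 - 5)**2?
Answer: -2432/9 ≈ -270.22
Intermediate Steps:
Z = 6 (Z = 2*(2 - 5)**2/3 = (2/3)*(-3)**2 = (2/3)*9 = 6)
j(H, P) = 7 - P
U(I, B) = -4 + I**2 (U(I, B) = -4 + I*I = -4 + I**2)
b(T, q) = -2*T/9 - 2*q/9 (b(T, q) = -(T + q)*2/9 = -(2*T + 2*q)/9 = -2*T/9 - 2*q/9)
R(n, s) = -22/9 - n (R(n, s) = (-2*(7 - 1*(-4))/9 - 2/9*0) - n = (-2*(7 + 4)/9 + 0) - n = (-2/9*11 + 0) - n = (-22/9 + 0) - n = -22/9 - n)
U(6, -21)*R(Z, 14) = (-4 + 6**2)*(-22/9 - 1*6) = (-4 + 36)*(-22/9 - 6) = 32*(-76/9) = -2432/9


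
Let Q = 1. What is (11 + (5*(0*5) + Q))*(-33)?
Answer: -396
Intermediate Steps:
(11 + (5*(0*5) + Q))*(-33) = (11 + (5*(0*5) + 1))*(-33) = (11 + (5*0 + 1))*(-33) = (11 + (0 + 1))*(-33) = (11 + 1)*(-33) = 12*(-33) = -396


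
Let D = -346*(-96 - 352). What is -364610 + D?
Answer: -209602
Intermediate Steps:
D = 155008 (D = -346*(-448) = 155008)
-364610 + D = -364610 + 155008 = -209602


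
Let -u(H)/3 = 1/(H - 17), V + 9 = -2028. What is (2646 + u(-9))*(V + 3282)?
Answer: 85654755/26 ≈ 3.2944e+6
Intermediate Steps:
V = -2037 (V = -9 - 2028 = -2037)
u(H) = -3/(-17 + H) (u(H) = -3/(H - 17) = -3/(-17 + H))
(2646 + u(-9))*(V + 3282) = (2646 - 3/(-17 - 9))*(-2037 + 3282) = (2646 - 3/(-26))*1245 = (2646 - 3*(-1/26))*1245 = (2646 + 3/26)*1245 = (68799/26)*1245 = 85654755/26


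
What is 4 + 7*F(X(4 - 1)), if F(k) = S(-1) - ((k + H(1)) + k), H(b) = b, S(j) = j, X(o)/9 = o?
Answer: -388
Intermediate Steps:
X(o) = 9*o
F(k) = -2 - 2*k (F(k) = -1 - ((k + 1) + k) = -1 - ((1 + k) + k) = -1 - (1 + 2*k) = -1 + (-1 - 2*k) = -2 - 2*k)
4 + 7*F(X(4 - 1)) = 4 + 7*(-2 - 18*(4 - 1)) = 4 + 7*(-2 - 18*3) = 4 + 7*(-2 - 2*27) = 4 + 7*(-2 - 54) = 4 + 7*(-56) = 4 - 392 = -388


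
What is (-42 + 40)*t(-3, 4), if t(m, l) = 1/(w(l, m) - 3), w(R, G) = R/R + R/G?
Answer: ⅗ ≈ 0.60000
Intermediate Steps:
w(R, G) = 1 + R/G
t(m, l) = 1/(-3 + (l + m)/m) (t(m, l) = 1/((m + l)/m - 3) = 1/((l + m)/m - 3) = 1/(-3 + (l + m)/m))
(-42 + 40)*t(-3, 4) = (-42 + 40)*(-3/(4 - 2*(-3))) = -(-6)/(4 + 6) = -(-6)/10 = -2*(-3/10) = ⅗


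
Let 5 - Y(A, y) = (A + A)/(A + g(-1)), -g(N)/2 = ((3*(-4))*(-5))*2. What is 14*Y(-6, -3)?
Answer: 2842/41 ≈ 69.317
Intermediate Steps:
g(N) = -240 (g(N) = -2*(3*(-4))*(-5)*2 = -2*(-12*(-5))*2 = -120*2 = -2*120 = -240)
Y(A, y) = 5 - 2*A/(-240 + A) (Y(A, y) = 5 - (A + A)/(A - 240) = 5 - 2*A/(-240 + A))
14*Y(-6, -3) = 14*(3*(-400 - 6)/(-240 - 6)) = 14*(3*(-406)/(-246)) = 14*(3*(-1/246)*(-406)) = 14*(203/41) = 2842/41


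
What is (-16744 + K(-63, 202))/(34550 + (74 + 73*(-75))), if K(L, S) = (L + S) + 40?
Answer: -16565/29149 ≈ -0.56829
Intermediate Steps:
K(L, S) = 40 + L + S
(-16744 + K(-63, 202))/(34550 + (74 + 73*(-75))) = (-16744 + (40 - 63 + 202))/(34550 + (74 + 73*(-75))) = (-16744 + 179)/(34550 + (74 - 5475)) = -16565/(34550 - 5401) = -16565/29149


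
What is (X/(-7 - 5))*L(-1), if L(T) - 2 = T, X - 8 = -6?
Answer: -⅙ ≈ -0.16667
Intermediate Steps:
X = 2 (X = 8 - 6 = 2)
L(T) = 2 + T
(X/(-7 - 5))*L(-1) = (2/(-7 - 5))*(2 - 1) = (2/(-12))*1 = (2*(-1/12))*1 = -⅙*1 = -⅙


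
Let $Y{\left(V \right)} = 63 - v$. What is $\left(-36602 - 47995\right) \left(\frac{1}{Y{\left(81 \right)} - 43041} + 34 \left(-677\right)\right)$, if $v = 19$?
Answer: $\frac{83726069401359}{42997} \approx 1.9473 \cdot 10^{9}$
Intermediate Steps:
$Y{\left(V \right)} = 44$ ($Y{\left(V \right)} = 63 - 19 = 44$)
$\left(-36602 - 47995\right) \left(\frac{1}{Y{\left(81 \right)} - 43041} + 34 \left(-677\right)\right) = \left(-36602 - 47995\right) \left(\frac{1}{44 - 43041} + 34 \left(-677\right)\right) = - 84597 \left(\frac{1}{-42997} - 23018\right) = - 84597 \left(- \frac{1}{42997} - 23018\right) = \left(-84597\right) \left(- \frac{989704947}{42997}\right) = \frac{83726069401359}{42997}$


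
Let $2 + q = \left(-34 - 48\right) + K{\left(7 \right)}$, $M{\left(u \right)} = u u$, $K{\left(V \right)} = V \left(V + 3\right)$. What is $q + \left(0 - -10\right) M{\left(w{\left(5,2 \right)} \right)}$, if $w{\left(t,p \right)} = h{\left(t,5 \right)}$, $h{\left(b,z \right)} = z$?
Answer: $236$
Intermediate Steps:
$K{\left(V \right)} = V \left(3 + V\right)$
$w{\left(t,p \right)} = 5$
$M{\left(u \right)} = u^{2}$
$q = -14$ ($q = -2 + \left(\left(-34 - 48\right) + 7 \left(3 + 7\right)\right) = -2 + \left(-82 + 7 \cdot 10\right) = -2 + \left(-82 + 70\right) = -2 - 12 = -14$)
$q + \left(0 - -10\right) M{\left(w{\left(5,2 \right)} \right)} = -14 + \left(0 - -10\right) 5^{2} = -14 + \left(0 + 10\right) 25 = -14 + 10 \cdot 25 = -14 + 250 = 236$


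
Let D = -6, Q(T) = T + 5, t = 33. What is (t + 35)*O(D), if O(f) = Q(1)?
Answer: 408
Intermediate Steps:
Q(T) = 5 + T
O(f) = 6 (O(f) = 5 + 1 = 6)
(t + 35)*O(D) = (33 + 35)*6 = 68*6 = 408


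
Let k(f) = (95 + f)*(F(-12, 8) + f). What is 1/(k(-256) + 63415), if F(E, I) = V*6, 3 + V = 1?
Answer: 1/106563 ≈ 9.3841e-6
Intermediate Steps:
V = -2 (V = -3 + 1 = -2)
F(E, I) = -12 (F(E, I) = -2*6 = -12)
k(f) = (-12 + f)*(95 + f) (k(f) = (95 + f)*(-12 + f) = (-12 + f)*(95 + f))
1/(k(-256) + 63415) = 1/((-1140 + (-256)² + 83*(-256)) + 63415) = 1/((-1140 + 65536 - 21248) + 63415) = 1/(43148 + 63415) = 1/106563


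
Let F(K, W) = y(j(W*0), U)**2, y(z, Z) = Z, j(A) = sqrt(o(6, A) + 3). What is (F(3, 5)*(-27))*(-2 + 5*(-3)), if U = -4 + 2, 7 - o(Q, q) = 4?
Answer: 1836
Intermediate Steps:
o(Q, q) = 3 (o(Q, q) = 7 - 1*4 = 7 - 4 = 3)
j(A) = sqrt(6) (j(A) = sqrt(3 + 3) = sqrt(6))
U = -2
F(K, W) = 4 (F(K, W) = (-2)**2 = 4)
(F(3, 5)*(-27))*(-2 + 5*(-3)) = (4*(-27))*(-2 + 5*(-3)) = -108*(-2 - 15) = -108*(-17) = 1836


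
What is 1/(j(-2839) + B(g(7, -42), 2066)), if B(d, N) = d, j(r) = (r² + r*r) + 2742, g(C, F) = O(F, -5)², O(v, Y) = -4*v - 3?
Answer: 1/16149809 ≈ 6.1920e-8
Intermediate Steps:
O(v, Y) = -3 - 4*v
g(C, F) = (-3 - 4*F)²
j(r) = 2742 + 2*r² (j(r) = (r² + r²) + 2742 = 2*r² + 2742 = 2742 + 2*r²)
1/(j(-2839) + B(g(7, -42), 2066)) = 1/((2742 + 2*(-2839)²) + (3 + 4*(-42))²) = 1/((2742 + 2*8059921) + (3 - 168)²) = 1/((2742 + 16119842) + (-165)²) = 1/(16122584 + 27225) = 1/16149809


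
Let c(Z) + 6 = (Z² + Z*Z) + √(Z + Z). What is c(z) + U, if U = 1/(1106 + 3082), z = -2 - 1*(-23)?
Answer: 3668689/4188 + √42 ≈ 882.48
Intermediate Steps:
z = 21 (z = -2 + 23 = 21)
c(Z) = -6 + 2*Z² + √2*√Z (c(Z) = -6 + ((Z² + Z*Z) + √(Z + Z)) = -6 + ((Z² + Z²) + √(2*Z)) = -6 + (2*Z² + √2*√Z) = -6 + 2*Z² + √2*√Z)
U = 1/4188 ≈ 0.00023878
c(z) + U = (-6 + 2*21² + √2*√21) + 1/4188 = (-6 + 2*441 + √42) + 1/4188 = (-6 + 882 + √42) + 1/4188 = (876 + √42) + 1/4188 = 3668689/4188 + √42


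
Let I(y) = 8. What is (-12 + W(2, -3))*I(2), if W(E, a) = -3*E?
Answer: -144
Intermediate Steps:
(-12 + W(2, -3))*I(2) = (-12 - 3*2)*8 = (-12 - 6)*8 = -18*8 = -144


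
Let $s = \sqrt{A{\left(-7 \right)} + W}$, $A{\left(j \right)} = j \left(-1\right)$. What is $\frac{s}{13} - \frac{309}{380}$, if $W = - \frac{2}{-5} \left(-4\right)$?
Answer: $- \frac{309}{380} + \frac{3 \sqrt{15}}{65} \approx -0.63441$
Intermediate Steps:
$A{\left(j \right)} = - j$
$W = - \frac{8}{5}$ ($W = \left(-2\right) \left(- \frac{1}{5}\right) \left(-4\right) = \frac{2}{5} \left(-4\right) = - \frac{8}{5} \approx -1.6$)
$s = \frac{3 \sqrt{15}}{5}$ ($s = \sqrt{\left(-1\right) \left(-7\right) - \frac{8}{5}} = \sqrt{7 - \frac{8}{5}} = \sqrt{\frac{27}{5}} = \frac{3 \sqrt{15}}{5} \approx 2.3238$)
$\frac{s}{13} - \frac{309}{380} = \frac{\frac{3}{5} \sqrt{15}}{13} - \frac{309}{380} = \frac{3 \sqrt{15}}{5} \cdot \frac{1}{13} - \frac{309}{380} = \frac{3 \sqrt{15}}{65} - \frac{309}{380} = - \frac{309}{380} + \frac{3 \sqrt{15}}{65}$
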